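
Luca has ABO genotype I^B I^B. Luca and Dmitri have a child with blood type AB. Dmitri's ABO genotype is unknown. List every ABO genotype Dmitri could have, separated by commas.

I^A I^A, I^A I^B, I^A i

For each candidate genotype of Dmitri, check whether crossing it with I^B I^B can produce every observed child phenotype.
  I^A I^A → possible child types {AB} ✓
  I^A I^B → possible child types {B, AB} ✓
  I^A i → possible child types {B, AB} ✓
  I^B I^B → possible child types {B} ✗
  I^B i → possible child types {B} ✗
  i i → possible child types {B} ✗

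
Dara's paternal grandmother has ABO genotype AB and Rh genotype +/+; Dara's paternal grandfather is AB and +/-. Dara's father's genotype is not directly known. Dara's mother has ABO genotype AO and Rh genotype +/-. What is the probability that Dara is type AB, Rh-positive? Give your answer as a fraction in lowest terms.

Dara's father's ABO genotype from AB × AB: 1/4 AA, 1/2 AB, 1/4 BB.
Crossing each possibility with the mother AO and summing P(type AB): 1/4·0 + 1/2·1/4 + 1/4·1/2 = 1/4.
Similarly for Rh via the father's Rh distribution: P(Rh+) = 7/8.
Independent loci: 1/4 × 7/8 = 7/32.

7/32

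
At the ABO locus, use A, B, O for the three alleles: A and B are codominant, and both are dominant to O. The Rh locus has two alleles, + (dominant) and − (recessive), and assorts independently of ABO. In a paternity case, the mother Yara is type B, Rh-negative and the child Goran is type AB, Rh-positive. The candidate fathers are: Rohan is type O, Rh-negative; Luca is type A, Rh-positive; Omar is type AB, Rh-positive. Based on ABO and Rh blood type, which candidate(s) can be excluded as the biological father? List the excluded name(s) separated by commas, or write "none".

A candidate is excluded only if no genotype consistent with his phenotype could produce a type AB, Rh-positive child with a type B, Rh-negative mother.
Rohan (type O, Rh-): no genotype consistent with that phenotype can produce a type-AB Rh+ child with a type-B mother.

Rohan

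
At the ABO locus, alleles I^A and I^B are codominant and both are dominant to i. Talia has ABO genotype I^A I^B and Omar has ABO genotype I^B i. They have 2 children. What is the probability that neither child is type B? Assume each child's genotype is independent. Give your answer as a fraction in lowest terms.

ABO cross I^A I^B × I^B i → 1/4 A, 1/2 B, 1/4 AB.
So P(type B) = 1/2 per child.
P(not type B) = 1/2 for one child; (1/2)^2 = 1/4.

1/4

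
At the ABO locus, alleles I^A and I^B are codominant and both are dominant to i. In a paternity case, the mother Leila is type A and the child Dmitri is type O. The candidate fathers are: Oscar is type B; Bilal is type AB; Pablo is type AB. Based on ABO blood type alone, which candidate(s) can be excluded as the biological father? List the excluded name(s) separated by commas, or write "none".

Bilal, Pablo

A candidate is excluded only if no genotype consistent with his phenotype could produce a type O child with a type A mother.
Bilal (type AB): no genotype consistent with that phenotype can produce a type-O child with a type-A mother.
Pablo (type AB): no genotype consistent with that phenotype can produce a type-O child with a type-A mother.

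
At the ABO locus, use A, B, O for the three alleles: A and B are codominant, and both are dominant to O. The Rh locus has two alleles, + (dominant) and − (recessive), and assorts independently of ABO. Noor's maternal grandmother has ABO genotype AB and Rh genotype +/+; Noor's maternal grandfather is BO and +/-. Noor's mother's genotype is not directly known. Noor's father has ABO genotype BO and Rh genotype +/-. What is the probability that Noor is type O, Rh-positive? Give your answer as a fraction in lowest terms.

7/64

Noor's mother's ABO genotype from AB × BO: 1/4 AB, 1/4 AO, 1/4 BB, 1/4 BO.
Crossing each possibility with the father BO and summing P(type O): 1/4·0 + 1/4·1/4 + 1/4·0 + 1/4·1/4 = 1/8.
Similarly for Rh via the mother's Rh distribution: P(Rh+) = 7/8.
Independent loci: 1/8 × 7/8 = 7/64.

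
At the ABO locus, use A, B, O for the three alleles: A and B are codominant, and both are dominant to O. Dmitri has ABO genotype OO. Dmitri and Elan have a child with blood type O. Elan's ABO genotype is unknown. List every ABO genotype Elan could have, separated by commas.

For each candidate genotype of Elan, check whether crossing it with OO can produce every observed child phenotype.
  AA → possible child types {A} ✗
  AB → possible child types {A, B} ✗
  AO → possible child types {O, A} ✓
  BB → possible child types {B} ✗
  BO → possible child types {O, B} ✓
  OO → possible child types {O} ✓

AO, BO, OO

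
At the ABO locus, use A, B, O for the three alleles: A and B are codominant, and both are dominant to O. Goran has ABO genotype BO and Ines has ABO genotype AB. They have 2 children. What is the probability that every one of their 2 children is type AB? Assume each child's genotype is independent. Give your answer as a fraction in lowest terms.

ABO cross BO × AB → 1/4 A, 1/2 B, 1/4 AB.
So P(type AB) = 1/4 per child.
All 2 independent: (1/4)^2 = 1/16.

1/16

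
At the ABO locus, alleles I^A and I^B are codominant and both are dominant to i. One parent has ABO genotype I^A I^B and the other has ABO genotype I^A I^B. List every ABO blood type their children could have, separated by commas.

A, B, AB

Gametes from I^A I^B × I^A I^B give offspring ABO genotypes I^A I^A, I^A I^B, I^B I^B, i.e. phenotypes A, B, AB.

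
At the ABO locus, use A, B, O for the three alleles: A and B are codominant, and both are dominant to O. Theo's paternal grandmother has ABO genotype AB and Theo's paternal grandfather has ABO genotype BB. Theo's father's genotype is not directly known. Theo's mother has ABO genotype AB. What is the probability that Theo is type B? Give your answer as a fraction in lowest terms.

Theo's father's ABO genotype from AB × BB: 1/2 AB, 1/2 BB.
Crossing each possibility with the mother AB and summing P(type B): 1/2·1/4 + 1/2·1/2 = 3/8.

3/8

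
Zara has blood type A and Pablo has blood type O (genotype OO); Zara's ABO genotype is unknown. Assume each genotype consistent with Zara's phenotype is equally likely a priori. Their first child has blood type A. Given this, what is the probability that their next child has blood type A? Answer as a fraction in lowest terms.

Possible genotypes: Zara ∈ {AA, AO}; Pablo ∈ {OO}.
Weight each parental genotype pair by prior × P(type-A child):
  AA × OO: posterior weight 2/3; P(next child type A) = 1.
  AO × OO: posterior weight 1/3; P(next child type A) = 1/2.
Weighted sum = 5/6.

5/6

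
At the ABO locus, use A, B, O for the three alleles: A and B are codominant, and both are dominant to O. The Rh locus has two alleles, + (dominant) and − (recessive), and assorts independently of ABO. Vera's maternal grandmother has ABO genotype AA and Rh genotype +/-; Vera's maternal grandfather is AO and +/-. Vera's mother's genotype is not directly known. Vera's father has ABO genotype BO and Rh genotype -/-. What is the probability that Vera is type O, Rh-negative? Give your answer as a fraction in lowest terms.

1/16

Vera's mother's ABO genotype from AA × AO: 1/2 AA, 1/2 AO.
Crossing each possibility with the father BO and summing P(type O): 1/2·0 + 1/2·1/4 = 1/8.
Similarly for Rh via the mother's Rh distribution: P(Rh-) = 1/2.
Independent loci: 1/8 × 1/2 = 1/16.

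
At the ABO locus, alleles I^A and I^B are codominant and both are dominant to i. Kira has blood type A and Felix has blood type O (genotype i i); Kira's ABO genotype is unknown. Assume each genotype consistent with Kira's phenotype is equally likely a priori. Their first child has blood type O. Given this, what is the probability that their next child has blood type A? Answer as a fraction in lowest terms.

Possible genotypes: Kira ∈ {I^A I^A, I^A i}; Felix ∈ {i i}.
Weight each parental genotype pair by prior × P(type-O child):
  I^A i × i i: posterior weight 1; P(next child type A) = 1/2.
Weighted sum = 1/2.

1/2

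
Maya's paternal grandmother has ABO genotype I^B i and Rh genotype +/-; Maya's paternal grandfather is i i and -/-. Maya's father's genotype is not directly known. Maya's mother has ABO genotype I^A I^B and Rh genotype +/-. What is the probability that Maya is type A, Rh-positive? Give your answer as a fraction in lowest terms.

Maya's father's ABO genotype from I^B i × i i: 1/2 I^B i, 1/2 i i.
Crossing each possibility with the mother I^A I^B and summing P(type A): 1/2·1/4 + 1/2·1/2 = 3/8.
Similarly for Rh via the father's Rh distribution: P(Rh+) = 5/8.
Independent loci: 3/8 × 5/8 = 15/64.

15/64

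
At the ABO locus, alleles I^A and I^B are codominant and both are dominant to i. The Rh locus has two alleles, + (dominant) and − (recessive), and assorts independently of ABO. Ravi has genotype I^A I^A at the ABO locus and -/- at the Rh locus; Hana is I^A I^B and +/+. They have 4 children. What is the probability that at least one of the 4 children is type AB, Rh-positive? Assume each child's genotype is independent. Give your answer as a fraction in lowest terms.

15/16

ABO cross I^A I^A × I^A I^B → 1/2 A, 1/2 AB.
Rh cross -/- × +/+ → 1 Rh+; so P(type AB, Rh-positive) = 1/2 × 1 = 1/2 per child.
P(none) = (1/2)^4 = 1/16; P(at least one) = 1 − 1/16 = 15/16.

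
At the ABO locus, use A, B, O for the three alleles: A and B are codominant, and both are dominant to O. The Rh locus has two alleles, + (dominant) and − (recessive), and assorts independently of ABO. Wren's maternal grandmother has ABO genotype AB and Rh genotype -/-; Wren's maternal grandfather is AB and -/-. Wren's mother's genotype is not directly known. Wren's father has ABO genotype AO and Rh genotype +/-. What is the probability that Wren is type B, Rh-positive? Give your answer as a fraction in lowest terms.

Wren's mother's ABO genotype from AB × AB: 1/4 AA, 1/2 AB, 1/4 BB.
Crossing each possibility with the father AO and summing P(type B): 1/4·0 + 1/2·1/4 + 1/4·1/2 = 1/4.
Similarly for Rh via the mother's Rh distribution: P(Rh+) = 1/2.
Independent loci: 1/4 × 1/2 = 1/8.

1/8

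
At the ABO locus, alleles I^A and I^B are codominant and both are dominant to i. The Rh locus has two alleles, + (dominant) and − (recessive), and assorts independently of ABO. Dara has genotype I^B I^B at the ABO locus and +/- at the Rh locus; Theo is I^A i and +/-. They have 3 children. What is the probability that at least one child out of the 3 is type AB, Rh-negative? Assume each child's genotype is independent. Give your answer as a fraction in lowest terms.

ABO cross I^B I^B × I^A i → 1/2 B, 1/2 AB.
Rh cross +/- × +/- → 3/4 Rh+, 1/4 Rh-; so P(type AB, Rh-negative) = 1/2 × 1/4 = 1/8 per child.
P(none) = (7/8)^3 = 343/512; P(at least one) = 1 − 343/512 = 169/512.

169/512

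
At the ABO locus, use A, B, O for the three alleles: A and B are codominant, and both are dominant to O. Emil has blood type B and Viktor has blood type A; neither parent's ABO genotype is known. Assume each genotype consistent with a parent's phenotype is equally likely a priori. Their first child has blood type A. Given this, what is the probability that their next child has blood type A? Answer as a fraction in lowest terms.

5/12

Possible genotypes: Emil ∈ {BB, BO}; Viktor ∈ {AA, AO}.
Weight each parental genotype pair by prior × P(type-A child):
  BO × AA: posterior weight 2/3; P(next child type A) = 1/2.
  BO × AO: posterior weight 1/3; P(next child type A) = 1/4.
Weighted sum = 5/12.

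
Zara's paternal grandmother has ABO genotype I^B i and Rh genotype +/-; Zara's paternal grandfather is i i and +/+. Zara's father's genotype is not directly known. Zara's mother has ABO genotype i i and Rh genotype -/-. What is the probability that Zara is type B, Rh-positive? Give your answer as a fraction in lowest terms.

3/16

Zara's father's ABO genotype from I^B i × i i: 1/2 I^B i, 1/2 i i.
Crossing each possibility with the mother i i and summing P(type B): 1/2·1/2 + 1/2·0 = 1/4.
Similarly for Rh via the father's Rh distribution: P(Rh+) = 3/4.
Independent loci: 1/4 × 3/4 = 3/16.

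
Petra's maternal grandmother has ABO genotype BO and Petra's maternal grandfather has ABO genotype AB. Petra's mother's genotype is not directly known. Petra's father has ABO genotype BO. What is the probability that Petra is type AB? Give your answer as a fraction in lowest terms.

1/8

Petra's mother's ABO genotype from BO × AB: 1/4 AB, 1/4 AO, 1/4 BB, 1/4 BO.
Crossing each possibility with the father BO and summing P(type AB): 1/4·1/4 + 1/4·1/4 + 1/4·0 + 1/4·0 = 1/8.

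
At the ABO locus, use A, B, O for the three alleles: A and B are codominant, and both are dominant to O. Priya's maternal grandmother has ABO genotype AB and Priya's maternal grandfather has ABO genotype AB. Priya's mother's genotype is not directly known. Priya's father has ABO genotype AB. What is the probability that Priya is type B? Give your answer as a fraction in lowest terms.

1/4

Priya's mother's ABO genotype from AB × AB: 1/4 AA, 1/2 AB, 1/4 BB.
Crossing each possibility with the father AB and summing P(type B): 1/4·0 + 1/2·1/4 + 1/4·1/2 = 1/4.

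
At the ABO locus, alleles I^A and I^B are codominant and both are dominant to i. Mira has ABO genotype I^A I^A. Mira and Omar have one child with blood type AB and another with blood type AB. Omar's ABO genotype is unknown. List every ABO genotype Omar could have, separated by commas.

I^A I^B, I^B I^B, I^B i

For each candidate genotype of Omar, check whether crossing it with I^A I^A can produce every observed child phenotype.
  I^A I^A → possible child types {A} ✗
  I^A I^B → possible child types {A, AB} ✓
  I^A i → possible child types {A} ✗
  I^B I^B → possible child types {AB} ✓
  I^B i → possible child types {A, AB} ✓
  i i → possible child types {A} ✗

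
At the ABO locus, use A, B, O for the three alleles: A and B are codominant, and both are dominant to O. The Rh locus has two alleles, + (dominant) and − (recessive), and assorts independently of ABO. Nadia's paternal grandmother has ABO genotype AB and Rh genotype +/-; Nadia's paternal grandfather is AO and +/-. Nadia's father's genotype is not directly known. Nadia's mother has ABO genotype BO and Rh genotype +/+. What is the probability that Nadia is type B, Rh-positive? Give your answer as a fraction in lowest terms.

Nadia's father's ABO genotype from AB × AO: 1/4 AA, 1/4 AB, 1/4 AO, 1/4 BO.
Crossing each possibility with the mother BO and summing P(type B): 1/4·0 + 1/4·1/2 + 1/4·1/4 + 1/4·3/4 = 3/8.
Similarly for Rh via the father's Rh distribution: P(Rh+) = 1.
Independent loci: 3/8 × 1 = 3/8.

3/8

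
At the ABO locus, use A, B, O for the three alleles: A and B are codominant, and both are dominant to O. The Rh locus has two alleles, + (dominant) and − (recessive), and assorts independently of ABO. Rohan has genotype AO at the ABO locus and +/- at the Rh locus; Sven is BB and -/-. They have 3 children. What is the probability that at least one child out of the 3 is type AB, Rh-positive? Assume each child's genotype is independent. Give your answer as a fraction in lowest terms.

37/64

ABO cross AO × BB → 1/2 B, 1/2 AB.
Rh cross +/- × -/- → 1/2 Rh+, 1/2 Rh-; so P(type AB, Rh-positive) = 1/2 × 1/2 = 1/4 per child.
P(none) = (3/4)^3 = 27/64; P(at least one) = 1 − 27/64 = 37/64.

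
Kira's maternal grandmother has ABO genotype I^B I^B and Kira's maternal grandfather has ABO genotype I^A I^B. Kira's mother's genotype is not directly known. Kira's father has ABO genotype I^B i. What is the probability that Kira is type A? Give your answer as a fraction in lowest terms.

Kira's mother's ABO genotype from I^B I^B × I^A I^B: 1/2 I^A I^B, 1/2 I^B I^B.
Crossing each possibility with the father I^B i and summing P(type A): 1/2·1/4 + 1/2·0 = 1/8.

1/8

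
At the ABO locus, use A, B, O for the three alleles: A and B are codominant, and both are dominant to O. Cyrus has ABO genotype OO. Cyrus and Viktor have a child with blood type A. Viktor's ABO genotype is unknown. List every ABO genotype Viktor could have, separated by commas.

AA, AB, AO

For each candidate genotype of Viktor, check whether crossing it with OO can produce every observed child phenotype.
  AA → possible child types {A} ✓
  AB → possible child types {A, B} ✓
  AO → possible child types {O, A} ✓
  BB → possible child types {B} ✗
  BO → possible child types {O, B} ✗
  OO → possible child types {O} ✗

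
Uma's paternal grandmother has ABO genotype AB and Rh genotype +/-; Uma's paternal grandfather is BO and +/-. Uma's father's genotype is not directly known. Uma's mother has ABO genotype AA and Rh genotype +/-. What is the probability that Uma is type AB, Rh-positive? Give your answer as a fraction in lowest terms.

3/8

Uma's father's ABO genotype from AB × BO: 1/4 AB, 1/4 AO, 1/4 BB, 1/4 BO.
Crossing each possibility with the mother AA and summing P(type AB): 1/4·1/2 + 1/4·0 + 1/4·1 + 1/4·1/2 = 1/2.
Similarly for Rh via the father's Rh distribution: P(Rh+) = 3/4.
Independent loci: 1/2 × 3/4 = 3/8.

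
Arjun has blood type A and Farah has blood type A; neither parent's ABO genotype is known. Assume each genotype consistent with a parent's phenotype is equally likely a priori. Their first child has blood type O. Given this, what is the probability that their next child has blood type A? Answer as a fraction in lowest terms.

3/4

Possible genotypes: Arjun ∈ {I^A I^A, I^A i}; Farah ∈ {I^A I^A, I^A i}.
Weight each parental genotype pair by prior × P(type-O child):
  I^A i × I^A i: posterior weight 1; P(next child type A) = 3/4.
Weighted sum = 3/4.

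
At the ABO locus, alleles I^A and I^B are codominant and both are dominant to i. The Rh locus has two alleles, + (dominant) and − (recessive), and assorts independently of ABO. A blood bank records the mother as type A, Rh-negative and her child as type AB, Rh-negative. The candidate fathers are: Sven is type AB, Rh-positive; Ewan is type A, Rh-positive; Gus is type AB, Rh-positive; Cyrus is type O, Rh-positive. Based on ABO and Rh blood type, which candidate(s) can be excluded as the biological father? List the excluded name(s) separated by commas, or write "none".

Ewan, Cyrus

A candidate is excluded only if no genotype consistent with his phenotype could produce a type AB, Rh-negative child with a type A, Rh-negative mother.
Ewan (type A, Rh+): no genotype consistent with that phenotype can produce a type-AB Rh- child with a type-A mother.
Cyrus (type O, Rh+): no genotype consistent with that phenotype can produce a type-AB Rh- child with a type-A mother.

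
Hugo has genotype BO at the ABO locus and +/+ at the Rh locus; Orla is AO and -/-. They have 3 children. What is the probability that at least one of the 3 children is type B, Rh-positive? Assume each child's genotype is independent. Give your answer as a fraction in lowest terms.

37/64

ABO cross BO × AO → 1/4 O, 1/4 A, 1/4 B, 1/4 AB.
Rh cross +/+ × -/- → 1 Rh+; so P(type B, Rh-positive) = 1/4 × 1 = 1/4 per child.
P(none) = (3/4)^3 = 27/64; P(at least one) = 1 − 27/64 = 37/64.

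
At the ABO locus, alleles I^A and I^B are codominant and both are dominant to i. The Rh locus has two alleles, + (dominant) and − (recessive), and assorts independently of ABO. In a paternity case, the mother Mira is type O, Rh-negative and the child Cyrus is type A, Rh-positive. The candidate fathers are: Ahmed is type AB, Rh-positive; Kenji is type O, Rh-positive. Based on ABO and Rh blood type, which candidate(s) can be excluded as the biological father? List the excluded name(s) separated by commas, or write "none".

A candidate is excluded only if no genotype consistent with his phenotype could produce a type A, Rh-positive child with a type O, Rh-negative mother.
Kenji (type O, Rh+): no genotype consistent with that phenotype can produce a type-A Rh+ child with a type-O mother.

Kenji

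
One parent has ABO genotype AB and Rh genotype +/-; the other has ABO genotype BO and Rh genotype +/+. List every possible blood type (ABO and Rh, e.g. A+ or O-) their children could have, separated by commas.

Gametes from AB × BO give offspring ABO genotypes AB, AO, BB, BO, i.e. phenotypes A, B, AB.
Rh cross +/- × +/+ → phenotypes Rh+.
Combining independently: A+, B+, AB+.

A+, B+, AB+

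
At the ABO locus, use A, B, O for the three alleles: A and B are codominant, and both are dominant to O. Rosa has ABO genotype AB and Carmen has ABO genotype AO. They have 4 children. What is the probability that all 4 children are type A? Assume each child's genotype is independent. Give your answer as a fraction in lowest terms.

1/16

ABO cross AB × AO → 1/2 A, 1/4 B, 1/4 AB.
So P(type A) = 1/2 per child.
All 4 independent: (1/2)^4 = 1/16.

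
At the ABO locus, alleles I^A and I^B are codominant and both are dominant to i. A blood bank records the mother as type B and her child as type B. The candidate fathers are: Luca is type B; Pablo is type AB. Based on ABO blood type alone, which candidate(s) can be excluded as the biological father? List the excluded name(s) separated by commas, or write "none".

none

A candidate is excluded only if no genotype consistent with his phenotype could produce a type B child with a type B mother.
Every candidate has at least one consistent genotype combination, so none can be excluded.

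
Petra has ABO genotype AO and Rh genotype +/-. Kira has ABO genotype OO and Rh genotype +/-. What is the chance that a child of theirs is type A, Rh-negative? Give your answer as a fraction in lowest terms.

1/8

ABO cross AO × OO → offspring phenotypes: 1/2 O, 1/2 A.
Rh cross +/- × +/- → 3/4 Rh+, 1/4 Rh-.
Independent loci: P(type A, Rh-negative) = 1/2 × 1/4 = 1/8.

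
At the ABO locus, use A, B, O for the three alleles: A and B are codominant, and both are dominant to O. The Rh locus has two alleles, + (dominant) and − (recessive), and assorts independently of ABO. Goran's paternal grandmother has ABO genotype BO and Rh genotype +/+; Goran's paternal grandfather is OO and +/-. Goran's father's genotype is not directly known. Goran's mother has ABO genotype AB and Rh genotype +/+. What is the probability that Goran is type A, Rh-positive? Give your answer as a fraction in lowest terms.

3/8

Goran's father's ABO genotype from BO × OO: 1/2 BO, 1/2 OO.
Crossing each possibility with the mother AB and summing P(type A): 1/2·1/4 + 1/2·1/2 = 3/8.
Similarly for Rh via the father's Rh distribution: P(Rh+) = 1.
Independent loci: 3/8 × 1 = 3/8.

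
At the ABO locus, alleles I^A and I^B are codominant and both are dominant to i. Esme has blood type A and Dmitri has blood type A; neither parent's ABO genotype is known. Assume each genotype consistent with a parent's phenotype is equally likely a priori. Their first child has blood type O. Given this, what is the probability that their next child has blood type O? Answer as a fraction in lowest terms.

Possible genotypes: Esme ∈ {I^A I^A, I^A i}; Dmitri ∈ {I^A I^A, I^A i}.
Weight each parental genotype pair by prior × P(type-O child):
  I^A i × I^A i: posterior weight 1; P(next child type O) = 1/4.
Weighted sum = 1/4.

1/4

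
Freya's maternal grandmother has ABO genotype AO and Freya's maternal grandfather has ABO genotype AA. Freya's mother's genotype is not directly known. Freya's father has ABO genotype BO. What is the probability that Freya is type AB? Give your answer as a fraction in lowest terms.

Freya's mother's ABO genotype from AO × AA: 1/2 AA, 1/2 AO.
Crossing each possibility with the father BO and summing P(type AB): 1/2·1/2 + 1/2·1/4 = 3/8.

3/8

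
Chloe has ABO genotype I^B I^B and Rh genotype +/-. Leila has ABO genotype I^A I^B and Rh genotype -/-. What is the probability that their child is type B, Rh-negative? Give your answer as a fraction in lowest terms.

1/4

ABO cross I^B I^B × I^A I^B → offspring phenotypes: 1/2 B, 1/2 AB.
Rh cross +/- × -/- → 1/2 Rh+, 1/2 Rh-.
Independent loci: P(type B, Rh-negative) = 1/2 × 1/2 = 1/4.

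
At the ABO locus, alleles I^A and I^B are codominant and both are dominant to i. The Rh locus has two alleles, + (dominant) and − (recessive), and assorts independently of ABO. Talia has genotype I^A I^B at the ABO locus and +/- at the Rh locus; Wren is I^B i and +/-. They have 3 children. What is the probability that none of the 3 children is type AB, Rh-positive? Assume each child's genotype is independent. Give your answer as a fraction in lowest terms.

ABO cross I^A I^B × I^B i → 1/4 A, 1/2 B, 1/4 AB.
Rh cross +/- × +/- → 3/4 Rh+, 1/4 Rh-; so P(type AB, Rh-positive) = 1/4 × 3/4 = 3/16 per child.
P(not type AB, Rh-positive) = 13/16 for one child; (13/16)^3 = 2197/4096.

2197/4096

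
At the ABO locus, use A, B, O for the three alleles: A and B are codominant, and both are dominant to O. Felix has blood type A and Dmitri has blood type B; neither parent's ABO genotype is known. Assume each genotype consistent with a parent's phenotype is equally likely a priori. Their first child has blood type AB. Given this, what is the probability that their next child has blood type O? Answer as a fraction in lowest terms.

Possible genotypes: Felix ∈ {AA, AO}; Dmitri ∈ {BB, BO}.
Weight each parental genotype pair by prior × P(type-AB child):
  AA × BB: posterior weight 4/9; P(next child type O) = 0.
  AA × BO: posterior weight 2/9; P(next child type O) = 0.
  AO × BB: posterior weight 2/9; P(next child type O) = 0.
  AO × BO: posterior weight 1/9; P(next child type O) = 1/4.
Weighted sum = 1/36.

1/36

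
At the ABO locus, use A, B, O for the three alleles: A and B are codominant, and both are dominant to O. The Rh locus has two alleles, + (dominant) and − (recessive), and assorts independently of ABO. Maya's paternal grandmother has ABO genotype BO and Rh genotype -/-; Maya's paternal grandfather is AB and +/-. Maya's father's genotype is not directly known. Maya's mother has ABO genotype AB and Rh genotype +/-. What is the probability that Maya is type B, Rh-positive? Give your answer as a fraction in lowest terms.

Maya's father's ABO genotype from BO × AB: 1/4 AB, 1/4 AO, 1/4 BB, 1/4 BO.
Crossing each possibility with the mother AB and summing P(type B): 1/4·1/4 + 1/4·1/4 + 1/4·1/2 + 1/4·1/2 = 3/8.
Similarly for Rh via the father's Rh distribution: P(Rh+) = 5/8.
Independent loci: 3/8 × 5/8 = 15/64.

15/64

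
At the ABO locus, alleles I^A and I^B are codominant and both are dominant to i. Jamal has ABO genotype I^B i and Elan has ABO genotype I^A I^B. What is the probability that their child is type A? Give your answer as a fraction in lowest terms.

1/4

ABO cross I^B i × I^A I^B → offspring phenotypes: 1/4 A, 1/2 B, 1/4 AB.
So P(type A) = 1/4.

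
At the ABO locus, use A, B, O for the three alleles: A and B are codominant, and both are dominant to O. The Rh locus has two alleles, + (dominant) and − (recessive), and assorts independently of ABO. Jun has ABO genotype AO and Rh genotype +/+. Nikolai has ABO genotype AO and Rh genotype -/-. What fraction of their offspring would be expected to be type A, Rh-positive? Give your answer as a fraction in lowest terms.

3/4

ABO cross AO × AO → offspring phenotypes: 1/4 O, 3/4 A.
Rh cross +/+ × -/- → 1 Rh+.
Independent loci: P(type A, Rh-positive) = 3/4 × 1 = 3/4.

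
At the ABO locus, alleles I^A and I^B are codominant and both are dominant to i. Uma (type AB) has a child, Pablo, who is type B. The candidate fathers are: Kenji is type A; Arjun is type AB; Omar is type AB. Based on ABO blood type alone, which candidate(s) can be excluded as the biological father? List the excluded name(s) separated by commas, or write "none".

none

A candidate is excluded only if no genotype consistent with his phenotype could produce a type B child with a type AB mother.
Every candidate has at least one consistent genotype combination, so none can be excluded.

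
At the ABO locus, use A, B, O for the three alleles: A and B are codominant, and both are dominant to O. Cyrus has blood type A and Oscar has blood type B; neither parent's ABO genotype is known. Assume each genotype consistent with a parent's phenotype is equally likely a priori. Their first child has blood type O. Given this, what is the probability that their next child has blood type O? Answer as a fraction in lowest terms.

1/4

Possible genotypes: Cyrus ∈ {AA, AO}; Oscar ∈ {BB, BO}.
Weight each parental genotype pair by prior × P(type-O child):
  AO × BO: posterior weight 1; P(next child type O) = 1/4.
Weighted sum = 1/4.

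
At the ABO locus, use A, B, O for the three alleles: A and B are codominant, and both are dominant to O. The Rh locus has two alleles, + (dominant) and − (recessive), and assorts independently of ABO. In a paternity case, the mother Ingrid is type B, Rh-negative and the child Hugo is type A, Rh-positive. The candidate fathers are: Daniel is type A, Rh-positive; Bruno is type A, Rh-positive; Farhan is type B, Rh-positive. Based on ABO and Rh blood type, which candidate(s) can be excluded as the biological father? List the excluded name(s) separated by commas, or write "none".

A candidate is excluded only if no genotype consistent with his phenotype could produce a type A, Rh-positive child with a type B, Rh-negative mother.
Farhan (type B, Rh+): no genotype consistent with that phenotype can produce a type-A Rh+ child with a type-B mother.

Farhan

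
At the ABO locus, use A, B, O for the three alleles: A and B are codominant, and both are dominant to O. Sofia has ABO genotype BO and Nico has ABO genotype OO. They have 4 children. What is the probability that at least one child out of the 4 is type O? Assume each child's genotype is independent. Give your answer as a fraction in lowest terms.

ABO cross BO × OO → 1/2 O, 1/2 B.
So P(type O) = 1/2 per child.
P(none) = (1/2)^4 = 1/16; P(at least one) = 1 − 1/16 = 15/16.

15/16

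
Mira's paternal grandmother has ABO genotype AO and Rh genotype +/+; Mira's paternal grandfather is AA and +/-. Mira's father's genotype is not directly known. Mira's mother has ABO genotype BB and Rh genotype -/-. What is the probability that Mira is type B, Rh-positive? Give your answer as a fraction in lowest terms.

3/16

Mira's father's ABO genotype from AO × AA: 1/2 AA, 1/2 AO.
Crossing each possibility with the mother BB and summing P(type B): 1/2·0 + 1/2·1/2 = 1/4.
Similarly for Rh via the father's Rh distribution: P(Rh+) = 3/4.
Independent loci: 1/4 × 3/4 = 3/16.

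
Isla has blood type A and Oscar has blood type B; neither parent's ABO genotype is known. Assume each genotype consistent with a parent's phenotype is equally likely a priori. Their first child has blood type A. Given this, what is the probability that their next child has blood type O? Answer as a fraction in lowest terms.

Possible genotypes: Isla ∈ {AA, AO}; Oscar ∈ {BB, BO}.
Weight each parental genotype pair by prior × P(type-A child):
  AA × BO: posterior weight 2/3; P(next child type O) = 0.
  AO × BO: posterior weight 1/3; P(next child type O) = 1/4.
Weighted sum = 1/12.

1/12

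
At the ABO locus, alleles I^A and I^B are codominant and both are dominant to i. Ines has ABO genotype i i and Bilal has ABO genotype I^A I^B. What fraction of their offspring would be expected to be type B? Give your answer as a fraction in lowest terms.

ABO cross i i × I^A I^B → offspring phenotypes: 1/2 A, 1/2 B.
So P(type B) = 1/2.

1/2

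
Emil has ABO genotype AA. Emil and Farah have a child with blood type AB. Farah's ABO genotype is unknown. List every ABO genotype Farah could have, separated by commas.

AB, BB, BO

For each candidate genotype of Farah, check whether crossing it with AA can produce every observed child phenotype.
  AA → possible child types {A} ✗
  AB → possible child types {A, AB} ✓
  AO → possible child types {A} ✗
  BB → possible child types {AB} ✓
  BO → possible child types {A, AB} ✓
  OO → possible child types {A} ✗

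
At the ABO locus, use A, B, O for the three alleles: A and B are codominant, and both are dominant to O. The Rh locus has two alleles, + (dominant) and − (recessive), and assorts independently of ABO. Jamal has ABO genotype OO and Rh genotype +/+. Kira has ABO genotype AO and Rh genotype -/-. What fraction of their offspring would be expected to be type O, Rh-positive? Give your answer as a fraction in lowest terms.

ABO cross OO × AO → offspring phenotypes: 1/2 O, 1/2 A.
Rh cross +/+ × -/- → 1 Rh+.
Independent loci: P(type O, Rh-positive) = 1/2 × 1 = 1/2.

1/2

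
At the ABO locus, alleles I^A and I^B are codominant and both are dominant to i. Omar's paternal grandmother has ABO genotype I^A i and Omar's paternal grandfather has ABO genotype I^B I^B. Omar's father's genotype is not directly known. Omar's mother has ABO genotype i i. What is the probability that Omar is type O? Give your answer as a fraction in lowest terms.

Omar's father's ABO genotype from I^A i × I^B I^B: 1/2 I^A I^B, 1/2 I^B i.
Crossing each possibility with the mother i i and summing P(type O): 1/2·0 + 1/2·1/2 = 1/4.

1/4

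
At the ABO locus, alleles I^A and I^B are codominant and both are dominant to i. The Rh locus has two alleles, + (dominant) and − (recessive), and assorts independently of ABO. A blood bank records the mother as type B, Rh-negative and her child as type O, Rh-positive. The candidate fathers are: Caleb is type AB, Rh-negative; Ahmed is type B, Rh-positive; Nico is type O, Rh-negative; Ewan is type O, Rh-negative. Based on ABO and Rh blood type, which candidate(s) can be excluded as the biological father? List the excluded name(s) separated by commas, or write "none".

Caleb, Nico, Ewan

A candidate is excluded only if no genotype consistent with his phenotype could produce a type O, Rh-positive child with a type B, Rh-negative mother.
Caleb (type AB, Rh-): no genotype consistent with that phenotype can produce a type-O Rh+ child with a type-B mother.
Nico (type O, Rh-): no genotype consistent with that phenotype can produce a type-O Rh+ child with a type-B mother.
Ewan (type O, Rh-): no genotype consistent with that phenotype can produce a type-O Rh+ child with a type-B mother.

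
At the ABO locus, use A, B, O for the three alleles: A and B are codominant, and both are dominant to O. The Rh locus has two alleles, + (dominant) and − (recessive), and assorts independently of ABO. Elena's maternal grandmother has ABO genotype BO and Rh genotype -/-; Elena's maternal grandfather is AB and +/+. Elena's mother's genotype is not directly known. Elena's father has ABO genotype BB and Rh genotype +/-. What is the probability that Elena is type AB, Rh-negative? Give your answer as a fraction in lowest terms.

Elena's mother's ABO genotype from BO × AB: 1/4 AB, 1/4 AO, 1/4 BB, 1/4 BO.
Crossing each possibility with the father BB and summing P(type AB): 1/4·1/2 + 1/4·1/2 + 1/4·0 + 1/4·0 = 1/4.
Similarly for Rh via the mother's Rh distribution: P(Rh-) = 1/4.
Independent loci: 1/4 × 1/4 = 1/16.

1/16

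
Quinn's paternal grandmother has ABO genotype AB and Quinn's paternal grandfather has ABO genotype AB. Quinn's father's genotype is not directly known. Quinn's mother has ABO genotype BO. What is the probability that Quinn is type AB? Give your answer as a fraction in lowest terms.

Quinn's father's ABO genotype from AB × AB: 1/4 AA, 1/2 AB, 1/4 BB.
Crossing each possibility with the mother BO and summing P(type AB): 1/4·1/2 + 1/2·1/4 + 1/4·0 = 1/4.

1/4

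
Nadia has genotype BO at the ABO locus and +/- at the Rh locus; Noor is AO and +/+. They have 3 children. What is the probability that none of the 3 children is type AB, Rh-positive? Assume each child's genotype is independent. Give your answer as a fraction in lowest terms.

27/64

ABO cross BO × AO → 1/4 O, 1/4 A, 1/4 B, 1/4 AB.
Rh cross +/- × +/+ → 1 Rh+; so P(type AB, Rh-positive) = 1/4 × 1 = 1/4 per child.
P(not type AB, Rh-positive) = 3/4 for one child; (3/4)^3 = 27/64.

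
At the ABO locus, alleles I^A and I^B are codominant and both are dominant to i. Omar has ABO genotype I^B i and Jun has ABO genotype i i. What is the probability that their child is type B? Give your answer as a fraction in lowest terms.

1/2

ABO cross I^B i × i i → offspring phenotypes: 1/2 O, 1/2 B.
So P(type B) = 1/2.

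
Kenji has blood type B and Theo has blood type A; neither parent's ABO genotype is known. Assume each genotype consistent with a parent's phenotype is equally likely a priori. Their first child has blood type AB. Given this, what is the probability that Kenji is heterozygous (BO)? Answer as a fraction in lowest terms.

1/3

Possible genotypes: Kenji ∈ {BB, BO}; Theo ∈ {AA, AO}.
Weight each parental genotype pair by prior × P(type-AB child):
  BB × AA: posterior weight 4/9.
  BB × AO: posterior weight 2/9.
  BO × AA: posterior weight 2/9.
  BO × AO: posterior weight 1/9.
Sum the posterior weight over pairs where Kenji is BO: 1/3.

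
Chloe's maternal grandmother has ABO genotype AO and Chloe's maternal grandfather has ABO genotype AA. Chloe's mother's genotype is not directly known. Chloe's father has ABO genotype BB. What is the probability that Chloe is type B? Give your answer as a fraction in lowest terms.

1/4

Chloe's mother's ABO genotype from AO × AA: 1/2 AA, 1/2 AO.
Crossing each possibility with the father BB and summing P(type B): 1/2·0 + 1/2·1/2 = 1/4.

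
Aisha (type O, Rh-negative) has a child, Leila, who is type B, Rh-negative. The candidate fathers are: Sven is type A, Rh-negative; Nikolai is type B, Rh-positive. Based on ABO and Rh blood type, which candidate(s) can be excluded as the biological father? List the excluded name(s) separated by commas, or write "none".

A candidate is excluded only if no genotype consistent with his phenotype could produce a type B, Rh-negative child with a type O, Rh-negative mother.
Sven (type A, Rh-): no genotype consistent with that phenotype can produce a type-B Rh- child with a type-O mother.

Sven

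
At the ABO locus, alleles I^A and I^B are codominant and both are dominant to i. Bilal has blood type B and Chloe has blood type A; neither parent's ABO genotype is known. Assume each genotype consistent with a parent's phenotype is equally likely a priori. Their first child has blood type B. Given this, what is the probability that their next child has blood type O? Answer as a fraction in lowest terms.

Possible genotypes: Bilal ∈ {I^B I^B, I^B i}; Chloe ∈ {I^A I^A, I^A i}.
Weight each parental genotype pair by prior × P(type-B child):
  I^B I^B × I^A i: posterior weight 2/3; P(next child type O) = 0.
  I^B i × I^A i: posterior weight 1/3; P(next child type O) = 1/4.
Weighted sum = 1/12.

1/12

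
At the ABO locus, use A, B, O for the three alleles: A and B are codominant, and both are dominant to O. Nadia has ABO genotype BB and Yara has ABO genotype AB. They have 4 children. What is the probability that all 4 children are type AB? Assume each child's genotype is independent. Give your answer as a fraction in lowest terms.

1/16

ABO cross BB × AB → 1/2 B, 1/2 AB.
So P(type AB) = 1/2 per child.
All 4 independent: (1/2)^4 = 1/16.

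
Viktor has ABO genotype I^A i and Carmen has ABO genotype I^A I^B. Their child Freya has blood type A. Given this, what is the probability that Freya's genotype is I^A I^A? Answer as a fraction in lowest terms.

1/2

Cross I^A i × I^A I^B → 1/4 I^A I^A, 1/4 I^A I^B, 1/4 I^A i, 1/4 I^B i.
Type-A genotypes among offspring: I^A I^A (1/4), I^A i (1/4); total 1/2.
P(I^A I^A | type A) = (1/4) / (1/2) = 1/2.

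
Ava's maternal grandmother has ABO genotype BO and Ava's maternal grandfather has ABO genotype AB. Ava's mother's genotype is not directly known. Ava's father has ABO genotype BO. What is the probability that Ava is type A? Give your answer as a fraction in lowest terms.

1/8

Ava's mother's ABO genotype from BO × AB: 1/4 AB, 1/4 AO, 1/4 BB, 1/4 BO.
Crossing each possibility with the father BO and summing P(type A): 1/4·1/4 + 1/4·1/4 + 1/4·0 + 1/4·0 = 1/8.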